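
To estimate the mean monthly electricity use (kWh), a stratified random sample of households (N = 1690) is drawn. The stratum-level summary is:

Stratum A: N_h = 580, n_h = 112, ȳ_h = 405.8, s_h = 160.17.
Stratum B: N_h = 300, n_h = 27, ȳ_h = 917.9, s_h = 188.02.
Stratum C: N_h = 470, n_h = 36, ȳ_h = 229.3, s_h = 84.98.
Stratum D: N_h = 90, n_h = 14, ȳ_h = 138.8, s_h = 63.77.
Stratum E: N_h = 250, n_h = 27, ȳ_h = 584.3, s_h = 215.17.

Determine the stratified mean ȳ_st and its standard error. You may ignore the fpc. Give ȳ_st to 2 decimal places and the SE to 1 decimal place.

ȳ_st ≈ 459.81, SE ≈ 11.0

ȳ_st = Σ W_h ȳ_h = (580·405.8 + 300·917.9 + 470·229.3 + 90·138.8 + 250·584.3)/1690 = 459.80592
V̂(ȳ_st) = Σ W_h² s_h²/n_h, with W_h = N_h/N and N = 1690:
  stratum A: (580/1690)²·160.17²/112 = 26.9791
  stratum B: (300/1690)²·188.02²/27 = 41.2585
  stratum C: (470/1690)²·84.98²/36 = 15.5151
  stratum D: (90/1690)²·63.77²/14 = 0.82379
  stratum E: (250/1690)²·215.17²/27 = 37.5238
V̂(ȳ_st) = 122.1
SE(ȳ_st) = √122.1 = 11.0499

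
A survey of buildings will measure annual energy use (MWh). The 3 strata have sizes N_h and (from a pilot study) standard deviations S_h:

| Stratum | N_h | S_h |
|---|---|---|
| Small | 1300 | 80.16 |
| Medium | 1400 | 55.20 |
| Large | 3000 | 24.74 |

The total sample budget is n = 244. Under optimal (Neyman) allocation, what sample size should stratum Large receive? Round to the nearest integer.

71

Neyman allocation: n_h = n · N_h S_h / Σ N_i S_i, with n = 244.
  stratum Small: N_h·S_h = 1300·80.16 = 104208.00
  stratum Medium: N_h·S_h = 1400·55.20 = 77280.00
  stratum Large: N_h·S_h = 3000·24.74 = 74220.00
Σ N_h S_h = 255708.00
n for stratum Large = 244·74220.00/255708.00 = 70.822 → 71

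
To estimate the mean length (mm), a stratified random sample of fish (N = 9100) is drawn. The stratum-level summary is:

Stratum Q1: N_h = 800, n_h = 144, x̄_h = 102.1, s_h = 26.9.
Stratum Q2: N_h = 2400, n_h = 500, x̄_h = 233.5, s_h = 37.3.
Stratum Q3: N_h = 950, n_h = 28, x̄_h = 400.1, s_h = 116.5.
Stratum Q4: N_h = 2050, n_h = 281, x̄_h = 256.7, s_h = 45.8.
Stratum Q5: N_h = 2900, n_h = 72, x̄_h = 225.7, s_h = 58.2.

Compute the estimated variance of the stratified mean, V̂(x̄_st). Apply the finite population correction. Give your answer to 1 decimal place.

V̂(x̄_st) ≈ 10.3

V̂(x̄_st) = Σ W_h² (1 − n_h/N_h) s_h²/n_h, with W_h = N_h/N and N = 9100:
  stratum Q1: (800/9100)²·(1 − 144/800)·26.9²/144 = 0.0318459
  stratum Q2: (2400/9100)²·(1 − 500/2400)·37.3²/500 = 0.153225
  stratum Q3: (950/9100)²·(1 − 28/950)·116.5²/28 = 5.12703
  stratum Q4: (2050/9100)²·(1 − 281/2050)·45.8²/281 = 0.326906
  stratum Q5: (2900/9100)²·(1 − 72/2900)·58.2²/72 = 4.65917
V̂(x̄_st) = 10.2982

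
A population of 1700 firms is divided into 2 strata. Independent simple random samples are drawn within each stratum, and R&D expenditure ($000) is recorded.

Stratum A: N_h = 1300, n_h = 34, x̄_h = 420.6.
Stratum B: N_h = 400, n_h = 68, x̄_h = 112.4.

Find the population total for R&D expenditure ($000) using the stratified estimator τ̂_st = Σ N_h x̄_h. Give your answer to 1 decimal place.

τ̂_st = Σ N_h x̄_h = 1300·420.6 + 400·112.4 = 591740.0

τ̂_st ≈ 591740.0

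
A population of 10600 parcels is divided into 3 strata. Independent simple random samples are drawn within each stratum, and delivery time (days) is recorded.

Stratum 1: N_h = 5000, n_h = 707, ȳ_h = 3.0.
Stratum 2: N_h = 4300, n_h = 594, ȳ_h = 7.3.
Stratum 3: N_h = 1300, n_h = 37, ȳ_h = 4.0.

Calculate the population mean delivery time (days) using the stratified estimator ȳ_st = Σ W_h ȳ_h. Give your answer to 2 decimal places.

N = Σ N_h = 10600. Stratum weights W_h = N_h/N.
ȳ_st = (5000·3.0 + 4300·7.3 + 1300·4.0) / 10600 = 4.8670

ȳ_st ≈ 4.87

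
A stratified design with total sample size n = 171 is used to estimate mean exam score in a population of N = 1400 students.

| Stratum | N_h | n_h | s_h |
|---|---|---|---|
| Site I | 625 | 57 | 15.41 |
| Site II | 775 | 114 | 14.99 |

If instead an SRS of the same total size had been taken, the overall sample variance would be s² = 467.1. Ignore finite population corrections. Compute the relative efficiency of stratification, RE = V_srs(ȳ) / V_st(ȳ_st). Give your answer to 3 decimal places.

RE ≈ 1.904

V̂(ȳ_st) = Σ W_h² s_h²/n_h, with W_h = N_h/N and N = 1400:
  stratum Site I: (625/1400)²·15.41²/57 = 0.830299
  stratum Site II: (775/1400)²·14.99²/114 = 0.604012
V_st = 1.43431
V_srs = s²/n = 467.1/171 = 2.73158
Relative efficiency = V_srs / V_st = 2.73158/1.43431 = 1.9045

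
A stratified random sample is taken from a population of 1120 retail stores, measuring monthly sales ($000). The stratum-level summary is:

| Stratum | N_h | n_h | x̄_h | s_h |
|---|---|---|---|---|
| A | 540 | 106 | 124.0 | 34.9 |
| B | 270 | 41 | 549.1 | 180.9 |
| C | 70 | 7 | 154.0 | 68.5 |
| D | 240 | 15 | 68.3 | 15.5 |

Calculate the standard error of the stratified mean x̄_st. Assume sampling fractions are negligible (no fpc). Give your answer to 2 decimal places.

V̂(x̄_st) = Σ W_h² s_h²/n_h, with W_h = N_h/N and N = 1120:
  stratum A: (540/1120)²·34.9²/106 = 2.67114
  stratum B: (270/1120)²·180.9²/41 = 46.3858
  stratum C: (70/1120)²·68.5²/7 = 2.61844
  stratum D: (240/1120)²·15.5²/15 = 0.735459
V̂(x̄_st) = 52.4108
SE(x̄_st) = √52.4108 = 7.23953

SE(x̄_st) ≈ 7.24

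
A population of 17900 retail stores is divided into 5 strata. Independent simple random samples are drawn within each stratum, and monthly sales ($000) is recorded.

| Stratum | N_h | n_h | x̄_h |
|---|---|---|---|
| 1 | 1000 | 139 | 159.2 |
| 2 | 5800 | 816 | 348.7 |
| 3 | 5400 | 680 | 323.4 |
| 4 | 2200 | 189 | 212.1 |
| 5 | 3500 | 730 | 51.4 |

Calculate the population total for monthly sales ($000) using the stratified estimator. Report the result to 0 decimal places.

τ̂_st = Σ N_h x̄_h = 1000·159.2 + 5800·348.7 + 5400·323.4 + 2200·212.1 + 3500·51.4 = 4574540

τ̂_st ≈ 4574540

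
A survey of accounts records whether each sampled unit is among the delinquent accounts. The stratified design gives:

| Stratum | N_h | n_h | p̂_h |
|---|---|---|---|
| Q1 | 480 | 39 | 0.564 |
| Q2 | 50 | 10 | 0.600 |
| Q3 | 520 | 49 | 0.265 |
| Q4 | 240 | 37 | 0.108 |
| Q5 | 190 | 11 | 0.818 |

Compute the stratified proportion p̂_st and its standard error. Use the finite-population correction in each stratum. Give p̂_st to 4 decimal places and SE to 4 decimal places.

p̂_st ≈ 0.4188, SE ≈ 0.0373

N = 1480; stratum weights W_h = N_h/N.
p̂_st = Σ W_h p̂_h = (480·0.564 + 50·0.600 + 520·0.265 + 240·0.108 + 190·0.818)/1480 = 0.41882
V̂(p̂_st) = Σ W_h² (1 − n_h/N_h) p̂_h(1−p̂_h)/(n_h−1):
  stratum Q1: (480/1480)²·(1 − 39/480)·0.564·0.436/38 = 0.000625372
  stratum Q2: (50/1480)²·(1 − 10/50)·0.600·0.400/9 = 2.43487e-05
  stratum Q3: (520/1480)²·(1 − 49/520)·0.265·0.735/48 = 0.000453725
  stratum Q4: (240/1480)²·(1 − 37/240)·0.108·0.892/36 = 5.9521e-05
  stratum Q5: (190/1480)²·(1 − 11/190)·0.818·0.182/10 = 0.000231157
V̂(p̂_st) = 0.00139412; SE = √V̂ = 0.037338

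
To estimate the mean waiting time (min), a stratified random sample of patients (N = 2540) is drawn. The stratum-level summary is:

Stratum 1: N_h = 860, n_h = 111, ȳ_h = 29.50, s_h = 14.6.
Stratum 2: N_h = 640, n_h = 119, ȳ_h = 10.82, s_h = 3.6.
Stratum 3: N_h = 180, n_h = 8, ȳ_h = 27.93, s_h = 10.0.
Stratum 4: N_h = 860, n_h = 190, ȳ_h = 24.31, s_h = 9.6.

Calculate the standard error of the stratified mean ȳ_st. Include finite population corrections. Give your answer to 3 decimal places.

SE(ȳ_st) ≈ 0.548

V̂(ȳ_st) = Σ W_h² (1 − n_h/N_h) s_h²/n_h, with W_h = N_h/N and N = 2540:
  stratum 1: (860/2540)²·(1 − 111/860)·14.6²/111 = 0.191732
  stratum 2: (640/2540)²·(1 − 119/640)·3.6²/119 = 0.0056287
  stratum 3: (180/2540)²·(1 − 8/180)·10.0²/8 = 0.0599851
  stratum 4: (860/2540)²·(1 − 190/860)·9.6²/190 = 0.0433206
V̂(ȳ_st) = 0.300667
SE(ȳ_st) = √0.300667 = 0.548331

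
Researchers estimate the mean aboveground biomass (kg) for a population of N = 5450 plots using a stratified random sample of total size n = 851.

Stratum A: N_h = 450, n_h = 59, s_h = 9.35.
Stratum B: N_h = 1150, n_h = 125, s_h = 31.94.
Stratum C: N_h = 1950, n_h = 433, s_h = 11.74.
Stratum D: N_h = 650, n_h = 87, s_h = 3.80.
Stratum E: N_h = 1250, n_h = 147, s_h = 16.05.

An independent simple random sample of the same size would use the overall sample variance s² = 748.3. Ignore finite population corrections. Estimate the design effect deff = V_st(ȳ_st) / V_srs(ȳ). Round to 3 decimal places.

deff ≈ 0.579

V̂(ȳ_st) = Σ W_h² s_h²/n_h, with W_h = N_h/N and N = 5450:
  stratum A: (450/5450)²·9.35²/59 = 0.0101019
  stratum B: (1150/5450)²·31.94²/125 = 0.363381
  stratum C: (1950/5450)²·11.74²/433 = 0.0407497
  stratum D: (650/5450)²·3.80²/87 = 0.00236092
  stratum E: (1250/5450)²·16.05²/147 = 0.0921849
V_st = 0.508779
V_srs = s²/n = 748.3/851 = 0.879318
deff = V_st / V_srs = 0.508779/0.879318 = 0.5786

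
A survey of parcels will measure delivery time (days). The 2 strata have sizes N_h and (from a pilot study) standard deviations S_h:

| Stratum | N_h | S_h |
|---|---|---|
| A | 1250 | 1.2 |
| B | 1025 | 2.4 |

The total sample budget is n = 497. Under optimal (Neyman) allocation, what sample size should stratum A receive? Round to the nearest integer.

188

Neyman allocation: n_h = n · N_h S_h / Σ N_i S_i, with n = 497.
  stratum A: N_h·S_h = 1250·1.2 = 1500.00
  stratum B: N_h·S_h = 1025·2.4 = 2460.00
Σ N_h S_h = 3960.00
n for stratum A = 497·1500.00/3960.00 = 188.258 → 188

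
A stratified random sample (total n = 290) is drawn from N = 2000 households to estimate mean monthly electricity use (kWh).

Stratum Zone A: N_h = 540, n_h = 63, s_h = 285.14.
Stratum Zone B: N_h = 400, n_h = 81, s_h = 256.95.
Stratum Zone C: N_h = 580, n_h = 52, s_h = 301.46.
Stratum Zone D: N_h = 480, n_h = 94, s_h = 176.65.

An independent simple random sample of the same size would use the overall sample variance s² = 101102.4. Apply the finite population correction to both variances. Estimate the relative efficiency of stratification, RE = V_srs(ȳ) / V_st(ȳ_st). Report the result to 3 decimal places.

RE ≈ 1.154

V̂(ȳ_st) = Σ W_h² (1 − n_h/N_h) s_h²/n_h, with W_h = N_h/N and N = 2000:
  stratum Zone A: (540/2000)²·(1 − 63/540)·285.14²/63 = 83.1051
  stratum Zone B: (400/2000)²·(1 − 81/400)·256.95²/81 = 26.0018
  stratum Zone C: (580/2000)²·(1 − 52/580)·301.46²/52 = 133.801
  stratum Zone D: (480/2000)²·(1 − 94/480)·176.65²/94 = 15.3769
V_st = 258.284
V_srs = (1 − 290/2000)·101102.4/290 = 298.078
Relative efficiency = V_srs / V_st = 298.078/258.284 = 1.1541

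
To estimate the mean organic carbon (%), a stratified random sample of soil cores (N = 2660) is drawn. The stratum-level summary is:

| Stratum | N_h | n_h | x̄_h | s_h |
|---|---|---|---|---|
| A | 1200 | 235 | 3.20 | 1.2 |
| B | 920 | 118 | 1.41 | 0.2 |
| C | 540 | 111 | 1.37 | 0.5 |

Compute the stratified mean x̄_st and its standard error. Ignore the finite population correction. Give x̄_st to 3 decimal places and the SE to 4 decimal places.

x̄_st ≈ 2.209, SE ≈ 0.0372

x̄_st = Σ W_h x̄_h = (1200·3.20 + 920·1.41 + 540·1.37)/2660 = 2.20940
V̂(x̄_st) = Σ W_h² s_h²/n_h, with W_h = N_h/N and N = 2660:
  stratum A: (1200/2660)²·1.2²/235 = 0.00124708
  stratum B: (920/2660)²·0.2²/118 = 4.055e-05
  stratum C: (540/2660)²·0.5²/111 = 9.28199e-05
V̂(x̄_st) = 0.00138045
SE(x̄_st) = √0.00138045 = 0.0371544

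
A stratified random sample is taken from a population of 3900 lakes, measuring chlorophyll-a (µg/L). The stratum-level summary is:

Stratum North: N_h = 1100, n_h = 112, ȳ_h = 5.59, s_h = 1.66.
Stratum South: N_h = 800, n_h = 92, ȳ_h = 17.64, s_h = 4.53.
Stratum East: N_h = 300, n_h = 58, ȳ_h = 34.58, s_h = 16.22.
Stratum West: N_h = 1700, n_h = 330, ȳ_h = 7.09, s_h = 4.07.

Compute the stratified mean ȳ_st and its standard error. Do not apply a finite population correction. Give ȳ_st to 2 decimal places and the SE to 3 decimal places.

ȳ_st ≈ 10.95, SE ≈ 0.218

ȳ_st = Σ W_h ȳ_h = (1100·5.59 + 800·17.64 + 300·34.58 + 1700·7.09)/3900 = 10.94564
V̂(ȳ_st) = Σ W_h² s_h²/n_h, with W_h = N_h/N and N = 3900:
  stratum North: (1100/3900)²·1.66²/112 = 0.00195729
  stratum South: (800/3900)²·4.53²/92 = 0.00938554
  stratum East: (300/3900)²·16.22²/58 = 0.0268403
  stratum West: (1700/3900)²·4.07²/330 = 0.0095377
V̂(ȳ_st) = 0.0477208
SE(ȳ_st) = √0.0477208 = 0.218451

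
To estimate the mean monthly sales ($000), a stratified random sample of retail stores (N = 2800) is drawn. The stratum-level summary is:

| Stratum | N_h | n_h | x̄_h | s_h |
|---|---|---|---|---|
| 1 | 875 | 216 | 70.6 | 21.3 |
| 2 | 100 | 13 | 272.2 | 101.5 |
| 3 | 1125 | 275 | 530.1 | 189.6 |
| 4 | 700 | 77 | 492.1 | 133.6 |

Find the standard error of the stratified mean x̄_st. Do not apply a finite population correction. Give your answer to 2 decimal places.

SE(x̄_st) ≈ 6.07

V̂(x̄_st) = Σ W_h² s_h²/n_h, with W_h = N_h/N and N = 2800:
  stratum 1: (875/2800)²·21.3²/216 = 0.205119
  stratum 2: (100/2800)²·101.5²/13 = 1.01082
  stratum 3: (1125/2800)²·189.6²/275 = 21.1025
  stratum 4: (700/2800)²·133.6²/77 = 14.4878
V̂(x̄_st) = 36.8062
SE(x̄_st) = √36.8062 = 6.06681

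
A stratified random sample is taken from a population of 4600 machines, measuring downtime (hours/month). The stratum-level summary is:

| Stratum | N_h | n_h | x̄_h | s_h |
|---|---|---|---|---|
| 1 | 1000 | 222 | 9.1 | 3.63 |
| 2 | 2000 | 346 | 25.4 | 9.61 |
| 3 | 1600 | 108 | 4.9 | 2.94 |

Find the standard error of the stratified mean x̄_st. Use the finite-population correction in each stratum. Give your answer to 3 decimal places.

V̂(x̄_st) = Σ W_h² (1 − n_h/N_h) s_h²/n_h, with W_h = N_h/N and N = 4600:
  stratum 1: (1000/4600)²·(1 − 222/1000)·3.63²/222 = 0.00218235
  stratum 2: (2000/4600)²·(1 − 346/2000)·9.61²/346 = 0.0417273
  stratum 3: (1600/4600)²·(1 − 108/1600)·2.94²/108 = 0.00902909
V̂(x̄_st) = 0.0529388
SE(x̄_st) = √0.0529388 = 0.230084

SE(x̄_st) ≈ 0.230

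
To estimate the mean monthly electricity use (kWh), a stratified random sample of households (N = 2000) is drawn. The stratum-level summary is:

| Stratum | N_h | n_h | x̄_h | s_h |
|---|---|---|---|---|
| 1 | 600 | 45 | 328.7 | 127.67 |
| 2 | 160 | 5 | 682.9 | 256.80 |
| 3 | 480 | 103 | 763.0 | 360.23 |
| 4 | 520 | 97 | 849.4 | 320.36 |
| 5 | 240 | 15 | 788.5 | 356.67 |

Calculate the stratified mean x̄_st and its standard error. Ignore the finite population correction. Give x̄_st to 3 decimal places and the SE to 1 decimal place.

x̄_st = Σ W_h x̄_h = (600·328.7 + 160·682.9 + 480·763.0 + 520·849.4 + 240·788.5)/2000 = 651.82600
V̂(x̄_st) = Σ W_h² s_h²/n_h, with W_h = N_h/N and N = 2000:
  stratum 1: (600/2000)²·127.67²/45 = 32.5993
  stratum 2: (160/2000)²·256.80²/5 = 84.4112
  stratum 3: (480/2000)²·360.23²/103 = 72.568
  stratum 4: (520/2000)²·320.36²/97 = 71.524
  stratum 5: (240/2000)²·356.67²/15 = 122.125
V̂(x̄_st) = 383.227
SE(x̄_st) = √383.227 = 19.5762

x̄_st ≈ 651.826, SE ≈ 19.6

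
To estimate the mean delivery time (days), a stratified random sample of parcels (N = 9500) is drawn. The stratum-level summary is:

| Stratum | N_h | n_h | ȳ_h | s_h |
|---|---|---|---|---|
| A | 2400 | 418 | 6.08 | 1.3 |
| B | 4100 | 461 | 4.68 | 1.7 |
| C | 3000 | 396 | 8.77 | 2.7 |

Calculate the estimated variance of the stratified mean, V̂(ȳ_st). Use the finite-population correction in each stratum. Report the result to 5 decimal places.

V̂(ȳ_st) = Σ W_h² (1 − n_h/N_h) s_h²/n_h, with W_h = N_h/N and N = 9500:
  stratum A: (2400/9500)²·(1 − 418/2400)·1.3²/418 = 0.000213097
  stratum B: (4100/9500)²·(1 − 461/4100)·1.7²/461 = 0.00103637
  stratum C: (3000/9500)²·(1 − 396/3000)·2.7²/396 = 0.00159348
V̂(ȳ_st) = 0.00284295

V̂(ȳ_st) ≈ 0.00284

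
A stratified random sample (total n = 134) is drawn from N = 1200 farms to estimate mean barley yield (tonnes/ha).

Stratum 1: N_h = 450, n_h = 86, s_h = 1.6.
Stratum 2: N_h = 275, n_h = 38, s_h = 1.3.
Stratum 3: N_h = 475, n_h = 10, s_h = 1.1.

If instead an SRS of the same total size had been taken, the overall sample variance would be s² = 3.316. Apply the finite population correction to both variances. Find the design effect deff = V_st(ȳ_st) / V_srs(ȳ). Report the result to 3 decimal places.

deff ≈ 1.090

V̂(ȳ_st) = Σ W_h² (1 − n_h/N_h) s_h²/n_h, with W_h = N_h/N and N = 1200:
  stratum 1: (450/1200)²·(1 − 86/450)·1.6²/86 = 0.00338605
  stratum 2: (275/1200)²·(1 − 38/275)·1.3²/38 = 0.0020129
  stratum 3: (475/1200)²·(1 − 10/475)·1.1²/10 = 0.0185596
V_st = 0.0239586
V_srs = (1 − 134/1200)·3.316/134 = 0.0219829
deff = V_st / V_srs = 0.0239586/0.0219829 = 1.0899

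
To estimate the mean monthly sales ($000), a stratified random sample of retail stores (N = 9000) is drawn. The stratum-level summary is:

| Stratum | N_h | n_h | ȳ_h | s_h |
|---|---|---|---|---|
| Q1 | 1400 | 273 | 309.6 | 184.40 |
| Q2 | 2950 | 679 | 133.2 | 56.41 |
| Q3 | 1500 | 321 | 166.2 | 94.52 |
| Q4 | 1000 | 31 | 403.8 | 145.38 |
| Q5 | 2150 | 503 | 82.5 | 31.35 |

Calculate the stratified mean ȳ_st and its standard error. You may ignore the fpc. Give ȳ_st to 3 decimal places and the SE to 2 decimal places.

ȳ_st ≈ 184.095, SE ≈ 3.58

ȳ_st = Σ W_h ȳ_h = (1400·309.6 + 2950·133.2 + 1500·166.2 + 1000·403.8 + 2150·82.5)/9000 = 184.09500
V̂(ȳ_st) = Σ W_h² s_h²/n_h, with W_h = N_h/N and N = 9000:
  stratum Q1: (1400/9000)²·184.40²/273 = 3.01391
  stratum Q2: (2950/9000)²·56.41²/679 = 0.503502
  stratum Q3: (1500/9000)²·94.52²/321 = 0.773108
  stratum Q4: (1000/9000)²·145.38²/31 = 8.4171
  stratum Q5: (2150/9000)²·31.35²/503 = 0.111506
V̂(ȳ_st) = 12.8191
SE(ȳ_st) = √12.8191 = 3.58038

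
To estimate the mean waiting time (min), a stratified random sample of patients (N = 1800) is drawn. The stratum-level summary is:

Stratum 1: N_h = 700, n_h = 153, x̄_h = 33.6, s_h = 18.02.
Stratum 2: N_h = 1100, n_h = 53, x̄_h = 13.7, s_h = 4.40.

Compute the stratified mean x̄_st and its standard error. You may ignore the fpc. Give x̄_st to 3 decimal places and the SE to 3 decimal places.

x̄_st = Σ W_h x̄_h = (700·33.6 + 1100·13.7)/1800 = 21.43889
V̂(x̄_st) = Σ W_h² s_h²/n_h, with W_h = N_h/N and N = 1800:
  stratum 1: (700/1800)²·18.02²/153 = 0.320974
  stratum 2: (1100/1800)²·4.40²/53 = 0.136417
V̂(x̄_st) = 0.457391
SE(x̄_st) = √0.457391 = 0.676307

x̄_st ≈ 21.439, SE ≈ 0.676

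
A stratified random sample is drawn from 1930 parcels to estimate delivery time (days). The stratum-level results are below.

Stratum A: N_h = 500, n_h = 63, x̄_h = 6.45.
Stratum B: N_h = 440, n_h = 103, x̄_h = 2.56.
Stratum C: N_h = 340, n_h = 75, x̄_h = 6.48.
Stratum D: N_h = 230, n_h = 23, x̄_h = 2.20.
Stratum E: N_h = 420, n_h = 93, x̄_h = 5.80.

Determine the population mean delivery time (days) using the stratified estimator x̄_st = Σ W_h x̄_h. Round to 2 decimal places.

N = Σ N_h = 1930. Stratum weights W_h = N_h/N.
x̄_st = (500·6.45 + 440·2.56 + 340·6.48 + 230·2.20 + 420·5.80) / 1930 = 4.9205

x̄_st ≈ 4.92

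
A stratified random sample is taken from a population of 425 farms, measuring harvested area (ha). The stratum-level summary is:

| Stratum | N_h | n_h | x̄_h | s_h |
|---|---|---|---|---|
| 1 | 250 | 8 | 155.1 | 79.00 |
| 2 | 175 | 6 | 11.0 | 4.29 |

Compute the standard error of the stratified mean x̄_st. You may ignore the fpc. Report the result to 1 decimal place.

V̂(x̄_st) = Σ W_h² s_h²/n_h, with W_h = N_h/N and N = 425:
  stratum 1: (250/425)²·79.00²/8 = 269.939
  stratum 2: (175/425)²·4.29²/6 = 0.52007
V̂(x̄_st) = 270.46
SE(x̄_st) = √270.46 = 16.4457

SE(x̄_st) ≈ 16.4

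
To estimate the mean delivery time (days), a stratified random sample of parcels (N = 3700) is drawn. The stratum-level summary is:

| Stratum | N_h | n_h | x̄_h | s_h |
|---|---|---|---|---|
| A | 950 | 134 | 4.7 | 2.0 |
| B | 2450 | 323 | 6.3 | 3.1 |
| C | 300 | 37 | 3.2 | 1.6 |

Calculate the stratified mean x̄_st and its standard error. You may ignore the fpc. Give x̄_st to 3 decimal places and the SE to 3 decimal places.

x̄_st ≈ 5.638, SE ≈ 0.124

x̄_st = Σ W_h x̄_h = (950·4.7 + 2450·6.3 + 300·3.2)/3700 = 5.63784
V̂(x̄_st) = Σ W_h² s_h²/n_h, with W_h = N_h/N and N = 3700:
  stratum A: (950/3700)²·2.0²/134 = 0.00196788
  stratum B: (2450/3700)²·3.1²/323 = 0.0130452
  stratum C: (300/3700)²·1.6²/37 = 0.00045486
V̂(x̄_st) = 0.0154679
SE(x̄_st) = √0.0154679 = 0.12437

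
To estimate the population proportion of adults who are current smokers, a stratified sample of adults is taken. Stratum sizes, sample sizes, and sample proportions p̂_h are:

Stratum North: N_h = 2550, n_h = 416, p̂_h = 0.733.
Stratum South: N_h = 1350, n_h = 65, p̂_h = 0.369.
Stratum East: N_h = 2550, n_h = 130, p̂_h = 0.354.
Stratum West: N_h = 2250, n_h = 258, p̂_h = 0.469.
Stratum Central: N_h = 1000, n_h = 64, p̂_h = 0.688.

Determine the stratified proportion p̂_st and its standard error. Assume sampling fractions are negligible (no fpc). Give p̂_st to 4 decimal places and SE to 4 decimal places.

N = 9700; stratum weights W_h = N_h/N.
p̂_st = Σ W_h p̂_h = (2550·0.733 + 1350·0.369 + 2550·0.354 + 2250·0.469 + 1000·0.688)/9700 = 0.51683
V̂(p̂_st) = Σ W_h² p̂_h(1−p̂_h)/(n_h−1):
  stratum North: (2550/9700)²·0.733·0.267/415 = 3.25915e-05
  stratum South: (1350/9700)²·0.369·0.631/64 = 7.04693e-05
  stratum East: (2550/9700)²·0.354·0.646/129 = 0.000122513
  stratum West: (2250/9700)²·0.469·0.531/257 = 5.21382e-05
  stratum Central: (1000/9700)²·0.688·0.312/63 = 3.62125e-05
V̂(p̂_st) = 0.000313925; SE = √V̂ = 0.0177179

p̂_st ≈ 0.5168, SE ≈ 0.0177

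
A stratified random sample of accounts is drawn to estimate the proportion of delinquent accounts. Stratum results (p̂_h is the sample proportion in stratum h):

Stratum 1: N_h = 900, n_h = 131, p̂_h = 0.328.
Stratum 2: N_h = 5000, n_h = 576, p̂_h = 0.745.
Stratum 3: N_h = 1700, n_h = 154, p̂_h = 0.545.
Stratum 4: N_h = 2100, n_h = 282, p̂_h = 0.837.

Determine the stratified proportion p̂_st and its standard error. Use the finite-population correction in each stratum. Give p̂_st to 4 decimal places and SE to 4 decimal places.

p̂_st ≈ 0.6912, SE ≈ 0.0125

N = 9700; stratum weights W_h = N_h/N.
p̂_st = Σ W_h p̂_h = (900·0.328 + 5000·0.745 + 1700·0.545 + 2100·0.837)/9700 = 0.69118
V̂(p̂_st) = Σ W_h² (1 − n_h/N_h) p̂_h(1−p̂_h)/(n_h−1):
  stratum 1: (900/9700)²·(1 − 131/900)·0.328·0.672/130 = 1.24717e-05
  stratum 2: (5000/9700)²·(1 − 576/5000)·0.745·0.255/575 = 7.7673e-05
  stratum 3: (1700/9700)²·(1 − 154/1700)·0.545·0.455/153 = 4.52722e-05
  stratum 4: (2100/9700)²·(1 − 282/2100)·0.837·0.163/281 = 1.97005e-05
V̂(p̂_st) = 0.000155117; SE = √V̂ = 0.0124546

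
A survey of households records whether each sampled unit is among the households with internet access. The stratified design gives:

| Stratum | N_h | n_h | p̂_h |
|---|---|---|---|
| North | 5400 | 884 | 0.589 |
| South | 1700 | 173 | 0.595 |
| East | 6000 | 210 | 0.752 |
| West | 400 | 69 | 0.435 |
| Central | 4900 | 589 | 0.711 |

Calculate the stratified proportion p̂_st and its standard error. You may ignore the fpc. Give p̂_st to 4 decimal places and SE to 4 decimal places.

N = 18400; stratum weights W_h = N_h/N.
p̂_st = Σ W_h p̂_h = (5400·0.589 + 1700·0.595 + 6000·0.752 + 400·0.435 + 4900·0.711)/18400 = 0.67185
V̂(p̂_st) = Σ W_h² p̂_h(1−p̂_h)/(n_h−1):
  stratum North: (5400/18400)²·0.589·0.411/883 = 2.36128e-05
  stratum South: (1700/18400)²·0.595·0.405/172 = 1.19593e-05
  stratum East: (6000/18400)²·0.752·0.248/209 = 9.48834e-05
  stratum West: (400/18400)²·0.435·0.565/68 = 1.7081e-06
  stratum Central: (4900/18400)²·0.711·0.289/588 = 2.47826e-05
V̂(p̂_st) = 0.000156946; SE = √V̂ = 0.0125278

p̂_st ≈ 0.6718, SE ≈ 0.0125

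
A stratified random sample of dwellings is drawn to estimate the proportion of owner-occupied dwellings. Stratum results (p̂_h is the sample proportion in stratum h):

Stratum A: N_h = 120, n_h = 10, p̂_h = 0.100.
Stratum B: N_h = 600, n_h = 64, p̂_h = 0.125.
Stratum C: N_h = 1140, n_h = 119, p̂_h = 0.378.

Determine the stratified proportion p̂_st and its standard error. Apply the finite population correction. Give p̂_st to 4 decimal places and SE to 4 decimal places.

N = 1860; stratum weights W_h = N_h/N.
p̂_st = Σ W_h p̂_h = (120·0.100 + 600·0.125 + 1140·0.378)/1860 = 0.27845
V̂(p̂_st) = Σ W_h² (1 − n_h/N_h) p̂_h(1−p̂_h)/(n_h−1):
  stratum A: (120/1860)²·(1 − 10/120)·0.100·0.900/9 = 3.81547e-05
  stratum B: (600/1860)²·(1 − 64/600)·0.125·0.875/63 = 0.000161387
  stratum C: (1140/1860)²·(1 − 119/1140)·0.378·0.622/118 = 0.000670355
V̂(p̂_st) = 0.000869896; SE = √V̂ = 0.029494

p̂_st ≈ 0.2785, SE ≈ 0.0295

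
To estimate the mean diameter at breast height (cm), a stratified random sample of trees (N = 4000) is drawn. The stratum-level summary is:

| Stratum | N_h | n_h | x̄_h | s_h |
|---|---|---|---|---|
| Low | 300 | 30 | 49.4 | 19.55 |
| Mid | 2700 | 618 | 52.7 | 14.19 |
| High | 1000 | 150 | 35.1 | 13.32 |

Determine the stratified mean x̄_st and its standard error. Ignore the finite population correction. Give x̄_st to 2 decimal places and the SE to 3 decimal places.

x̄_st = Σ W_h x̄_h = (300·49.4 + 2700·52.7 + 1000·35.1)/4000 = 48.05250
V̂(x̄_st) = Σ W_h² s_h²/n_h, with W_h = N_h/N and N = 4000:
  stratum Low: (300/4000)²·19.55²/30 = 0.071663
  stratum Mid: (2700/4000)²·14.19²/618 = 0.148451
  stratum High: (1000/4000)²·13.32²/150 = 0.073926
V̂(x̄_st) = 0.29404
SE(x̄_st) = √0.29404 = 0.542255

x̄_st ≈ 48.05, SE ≈ 0.542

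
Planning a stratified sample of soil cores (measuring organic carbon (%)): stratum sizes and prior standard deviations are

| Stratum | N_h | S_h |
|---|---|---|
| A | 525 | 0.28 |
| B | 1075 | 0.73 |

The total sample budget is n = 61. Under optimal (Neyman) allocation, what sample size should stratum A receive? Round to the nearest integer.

Neyman allocation: n_h = n · N_h S_h / Σ N_i S_i, with n = 61.
  stratum A: N_h·S_h = 525·0.28 = 147.00
  stratum B: N_h·S_h = 1075·0.73 = 784.75
Σ N_h S_h = 931.75
n for stratum A = 61·147.00/931.75 = 9.624 → 10

10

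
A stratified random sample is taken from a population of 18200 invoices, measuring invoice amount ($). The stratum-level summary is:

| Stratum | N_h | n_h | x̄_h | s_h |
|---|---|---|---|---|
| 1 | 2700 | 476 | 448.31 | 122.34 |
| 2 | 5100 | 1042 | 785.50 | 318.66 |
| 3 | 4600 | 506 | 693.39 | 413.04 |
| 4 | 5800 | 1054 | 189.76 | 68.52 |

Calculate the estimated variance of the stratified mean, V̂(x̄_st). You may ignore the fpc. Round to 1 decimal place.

V̂(x̄_st) ≈ 30.3

V̂(x̄_st) = Σ W_h² s_h²/n_h, with W_h = N_h/N and N = 18200:
  stratum 1: (2700/18200)²·122.34²/476 = 0.692014
  stratum 2: (5100/18200)²·318.66²/1042 = 7.65218
  stratum 3: (4600/18200)²·413.04²/506 = 21.5381
  stratum 4: (5800/18200)²·68.52²/1054 = 0.452384
V̂(x̄_st) = 30.3346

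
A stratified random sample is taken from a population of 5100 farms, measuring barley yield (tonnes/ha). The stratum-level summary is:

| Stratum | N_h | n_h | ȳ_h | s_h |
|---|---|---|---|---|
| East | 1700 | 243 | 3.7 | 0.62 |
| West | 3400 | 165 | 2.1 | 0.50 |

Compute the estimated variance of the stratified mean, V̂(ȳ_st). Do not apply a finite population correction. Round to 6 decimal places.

V̂(ȳ_st) = Σ W_h² s_h²/n_h, with W_h = N_h/N and N = 5100:
  stratum East: (1700/5100)²·0.62²/243 = 0.000175766
  stratum West: (3400/5100)²·0.50²/165 = 0.000673401
V̂(ȳ_st) = 0.000849167

V̂(ȳ_st) ≈ 0.000849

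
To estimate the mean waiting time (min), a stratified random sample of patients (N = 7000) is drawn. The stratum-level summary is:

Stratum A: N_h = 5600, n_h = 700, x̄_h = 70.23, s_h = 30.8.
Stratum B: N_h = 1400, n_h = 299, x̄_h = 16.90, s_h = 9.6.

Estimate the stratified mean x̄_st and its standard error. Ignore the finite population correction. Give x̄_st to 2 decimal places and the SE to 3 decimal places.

x̄_st ≈ 59.56, SE ≈ 0.938

x̄_st = Σ W_h x̄_h = (5600·70.23 + 1400·16.90)/7000 = 59.56400
V̂(x̄_st) = Σ W_h² s_h²/n_h, with W_h = N_h/N and N = 7000:
  stratum A: (5600/7000)²·30.8²/700 = 0.867328
  stratum B: (1400/7000)²·9.6²/299 = 0.0123291
V̂(x̄_st) = 0.879657
SE(x̄_st) = √0.879657 = 0.9379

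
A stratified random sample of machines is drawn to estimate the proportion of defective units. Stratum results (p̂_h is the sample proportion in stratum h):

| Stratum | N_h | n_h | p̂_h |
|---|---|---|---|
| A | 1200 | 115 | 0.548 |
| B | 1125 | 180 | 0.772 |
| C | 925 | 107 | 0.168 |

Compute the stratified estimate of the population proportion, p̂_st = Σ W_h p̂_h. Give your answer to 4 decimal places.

N = 3250; stratum weights W_h = N_h/N.
p̂_st = Σ W_h p̂_h = (1200·0.548 + 1125·0.772 + 925·0.168)/3250 = 0.51738

p̂_st ≈ 0.5174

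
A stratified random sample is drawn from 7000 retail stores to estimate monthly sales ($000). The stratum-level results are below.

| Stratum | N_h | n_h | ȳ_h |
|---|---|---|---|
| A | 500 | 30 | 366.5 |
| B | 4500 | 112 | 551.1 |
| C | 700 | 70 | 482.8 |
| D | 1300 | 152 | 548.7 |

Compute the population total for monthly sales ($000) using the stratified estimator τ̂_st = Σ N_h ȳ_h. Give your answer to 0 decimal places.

τ̂_st = Σ N_h ȳ_h = 500·366.5 + 4500·551.1 + 700·482.8 + 1300·548.7 = 3714470

τ̂_st ≈ 3714470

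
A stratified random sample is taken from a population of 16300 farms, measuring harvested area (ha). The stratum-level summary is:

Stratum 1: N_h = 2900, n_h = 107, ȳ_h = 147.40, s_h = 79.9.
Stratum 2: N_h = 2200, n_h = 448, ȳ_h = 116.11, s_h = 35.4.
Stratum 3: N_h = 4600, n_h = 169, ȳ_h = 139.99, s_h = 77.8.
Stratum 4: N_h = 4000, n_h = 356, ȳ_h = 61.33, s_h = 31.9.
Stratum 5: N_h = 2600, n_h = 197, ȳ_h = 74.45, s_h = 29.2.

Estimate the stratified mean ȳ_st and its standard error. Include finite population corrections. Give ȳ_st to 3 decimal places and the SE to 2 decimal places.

ȳ_st ≈ 108.328, SE ≈ 2.21

ȳ_st = Σ W_h ȳ_h = (2900·147.40 + 2200·116.11 + 4600·139.99 + 4000·61.33 + 2600·74.45)/16300 = 108.32798
V̂(ȳ_st) = Σ W_h² (1 − n_h/N_h) s_h²/n_h, with W_h = N_h/N and N = 16300:
  stratum 1: (2900/16300)²·(1 − 107/2900)·79.9²/107 = 1.81888
  stratum 2: (2200/16300)²·(1 − 448/2200)·35.4²/448 = 0.0405798
  stratum 3: (4600/16300)²·(1 − 169/4600)·77.8²/169 = 2.74762
  stratum 4: (4000/16300)²·(1 − 356/4000)·31.9²/356 = 0.156817
  stratum 5: (2600/16300)²·(1 − 197/2600)·29.2²/197 = 0.101777
V̂(ȳ_st) = 4.86567
SE(ȳ_st) = √4.86567 = 2.20583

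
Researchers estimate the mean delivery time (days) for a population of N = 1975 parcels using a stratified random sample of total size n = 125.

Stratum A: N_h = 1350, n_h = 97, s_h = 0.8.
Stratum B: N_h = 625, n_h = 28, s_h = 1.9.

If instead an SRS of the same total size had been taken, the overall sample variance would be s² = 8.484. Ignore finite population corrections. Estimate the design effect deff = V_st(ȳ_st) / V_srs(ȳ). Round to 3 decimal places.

V̂(ȳ_st) = Σ W_h² s_h²/n_h, with W_h = N_h/N and N = 1975:
  stratum A: (1350/1975)²·0.8²/97 = 0.00308277
  stratum B: (625/1975)²·1.9²/28 = 0.0129114
V_st = 0.0159942
V_srs = s²/n = 8.484/125 = 0.067872
deff = V_st / V_srs = 0.0159942/0.067872 = 0.2357

deff ≈ 0.236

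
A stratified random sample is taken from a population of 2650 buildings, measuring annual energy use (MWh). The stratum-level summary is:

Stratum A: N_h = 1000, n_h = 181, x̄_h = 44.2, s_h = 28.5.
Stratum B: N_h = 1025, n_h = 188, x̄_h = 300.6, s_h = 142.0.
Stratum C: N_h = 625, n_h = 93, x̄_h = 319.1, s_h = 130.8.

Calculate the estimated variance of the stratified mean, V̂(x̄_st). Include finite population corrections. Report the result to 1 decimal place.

V̂(x̄_st) = Σ W_h² (1 − n_h/N_h) s_h²/n_h, with W_h = N_h/N and N = 2650:
  stratum A: (1000/2650)²·(1 − 181/1000)·28.5²/181 = 0.523363
  stratum B: (1025/2650)²·(1 − 188/1025)·142.0²/188 = 13.1032
  stratum C: (625/2650)²·(1 − 93/625)·130.8²/93 = 8.71029
V̂(x̄_st) = 22.3368

V̂(x̄_st) ≈ 22.3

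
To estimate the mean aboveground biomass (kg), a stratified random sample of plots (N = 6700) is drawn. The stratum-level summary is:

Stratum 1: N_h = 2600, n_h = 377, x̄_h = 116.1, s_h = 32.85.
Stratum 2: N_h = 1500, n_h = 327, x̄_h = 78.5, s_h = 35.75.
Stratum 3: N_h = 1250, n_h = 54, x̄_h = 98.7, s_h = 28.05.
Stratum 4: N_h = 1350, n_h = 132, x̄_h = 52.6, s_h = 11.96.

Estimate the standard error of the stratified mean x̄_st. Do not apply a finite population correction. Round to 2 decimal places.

V̂(x̄_st) = Σ W_h² s_h²/n_h, with W_h = N_h/N and N = 6700:
  stratum 1: (2600/6700)²·32.85²/377 = 0.431049
  stratum 2: (1500/6700)²·35.75²/327 = 0.195901
  stratum 3: (1250/6700)²·28.05²/54 = 0.507157
  stratum 4: (1350/6700)²·11.96²/132 = 0.0439953
V̂(x̄_st) = 1.1781
SE(x̄_st) = √1.1781 = 1.0854

SE(x̄_st) ≈ 1.09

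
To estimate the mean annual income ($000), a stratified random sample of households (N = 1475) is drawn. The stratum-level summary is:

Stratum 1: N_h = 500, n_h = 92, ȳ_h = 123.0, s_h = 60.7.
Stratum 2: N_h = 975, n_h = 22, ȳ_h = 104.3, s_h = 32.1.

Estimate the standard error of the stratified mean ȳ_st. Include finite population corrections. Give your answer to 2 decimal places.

SE(ȳ_st) ≈ 4.87

V̂(ȳ_st) = Σ W_h² (1 − n_h/N_h) s_h²/n_h, with W_h = N_h/N and N = 1475:
  stratum 1: (500/1475)²·(1 − 92/500)·60.7²/92 = 3.75522
  stratum 2: (975/1475)²·(1 − 22/975)·32.1²/22 = 20.0033
V̂(ȳ_st) = 23.7585
SE(ȳ_st) = √23.7585 = 4.87427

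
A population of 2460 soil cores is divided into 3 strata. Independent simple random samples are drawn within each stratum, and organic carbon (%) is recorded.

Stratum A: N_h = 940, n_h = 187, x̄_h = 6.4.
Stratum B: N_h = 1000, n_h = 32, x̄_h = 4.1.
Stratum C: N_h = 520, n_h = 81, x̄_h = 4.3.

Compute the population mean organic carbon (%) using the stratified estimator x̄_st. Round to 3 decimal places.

N = Σ N_h = 2460. Stratum weights W_h = N_h/N.
x̄_st = (940·6.4 + 1000·4.1 + 520·4.3) / 2460 = 5.02114

x̄_st ≈ 5.021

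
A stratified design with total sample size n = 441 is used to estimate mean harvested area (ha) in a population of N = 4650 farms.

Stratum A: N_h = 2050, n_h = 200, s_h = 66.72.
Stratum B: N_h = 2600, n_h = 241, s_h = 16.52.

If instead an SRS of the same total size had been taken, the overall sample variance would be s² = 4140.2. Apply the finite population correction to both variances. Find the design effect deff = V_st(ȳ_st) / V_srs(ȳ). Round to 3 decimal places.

V̂(ȳ_st) = Σ W_h² (1 − n_h/N_h) s_h²/n_h, with W_h = N_h/N and N = 4650:
  stratum A: (2050/4650)²·(1 − 200/2050)·66.72²/200 = 3.90393
  stratum B: (2600/4650)²·(1 − 241/2600)·16.52²/241 = 0.321217
V_st = 4.22514
V_srs = (1 − 441/4650)·4140.2/441 = 8.49784
deff = V_st / V_srs = 4.22514/8.49784 = 0.4972

deff ≈ 0.497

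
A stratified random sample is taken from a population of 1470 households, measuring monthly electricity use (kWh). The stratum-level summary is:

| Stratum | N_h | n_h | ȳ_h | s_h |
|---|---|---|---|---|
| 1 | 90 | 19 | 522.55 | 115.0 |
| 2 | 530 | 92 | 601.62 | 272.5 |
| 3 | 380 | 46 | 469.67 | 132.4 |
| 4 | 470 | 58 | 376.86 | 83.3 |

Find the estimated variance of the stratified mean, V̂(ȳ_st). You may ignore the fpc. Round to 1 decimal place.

V̂(ȳ_st) ≈ 145.2

V̂(ȳ_st) = Σ W_h² s_h²/n_h, with W_h = N_h/N and N = 1470:
  stratum 1: (90/1470)²·115.0²/19 = 2.60911
  stratum 2: (530/1470)²·272.5²/92 = 104.921
  stratum 3: (380/1470)²·132.4²/46 = 25.4654
  stratum 4: (470/1470)²·83.3²/58 = 12.2299
V̂(ȳ_st) = 145.225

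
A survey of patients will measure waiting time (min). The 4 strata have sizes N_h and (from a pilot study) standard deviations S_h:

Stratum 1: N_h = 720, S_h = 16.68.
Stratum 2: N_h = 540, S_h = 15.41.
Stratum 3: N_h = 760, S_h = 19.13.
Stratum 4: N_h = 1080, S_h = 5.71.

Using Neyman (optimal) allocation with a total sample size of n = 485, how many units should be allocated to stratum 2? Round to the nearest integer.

Neyman allocation: n_h = n · N_h S_h / Σ N_i S_i, with n = 485.
  stratum 1: N_h·S_h = 720·16.68 = 12009.60
  stratum 2: N_h·S_h = 540·15.41 = 8321.40
  stratum 3: N_h·S_h = 760·19.13 = 14538.80
  stratum 4: N_h·S_h = 1080·5.71 = 6166.80
Σ N_h S_h = 41036.60
n for stratum 2 = 485·8321.40/41036.60 = 98.348 → 98

98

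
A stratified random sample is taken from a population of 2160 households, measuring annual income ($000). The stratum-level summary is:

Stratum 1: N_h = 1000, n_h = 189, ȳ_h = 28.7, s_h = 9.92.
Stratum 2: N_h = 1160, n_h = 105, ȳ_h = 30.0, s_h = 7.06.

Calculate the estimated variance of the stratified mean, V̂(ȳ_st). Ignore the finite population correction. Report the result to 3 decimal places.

V̂(ȳ_st) ≈ 0.249

V̂(ȳ_st) = Σ W_h² s_h²/n_h, with W_h = N_h/N and N = 2160:
  stratum 1: (1000/2160)²·9.92²/189 = 0.111597
  stratum 2: (1160/2160)²·7.06²/105 = 0.136908
V̂(ȳ_st) = 0.248505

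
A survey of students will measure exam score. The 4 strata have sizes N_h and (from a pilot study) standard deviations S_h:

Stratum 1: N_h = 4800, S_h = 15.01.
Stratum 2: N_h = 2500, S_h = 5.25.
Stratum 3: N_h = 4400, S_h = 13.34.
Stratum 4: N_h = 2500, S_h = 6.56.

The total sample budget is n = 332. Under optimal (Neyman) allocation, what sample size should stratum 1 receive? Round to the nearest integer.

Neyman allocation: n_h = n · N_h S_h / Σ N_i S_i, with n = 332.
  stratum 1: N_h·S_h = 4800·15.01 = 72048.00
  stratum 2: N_h·S_h = 2500·5.25 = 13125.00
  stratum 3: N_h·S_h = 4400·13.34 = 58696.00
  stratum 4: N_h·S_h = 2500·6.56 = 16400.00
Σ N_h S_h = 160269.00
n for stratum 1 = 332·72048.00/160269.00 = 149.249 → 149

149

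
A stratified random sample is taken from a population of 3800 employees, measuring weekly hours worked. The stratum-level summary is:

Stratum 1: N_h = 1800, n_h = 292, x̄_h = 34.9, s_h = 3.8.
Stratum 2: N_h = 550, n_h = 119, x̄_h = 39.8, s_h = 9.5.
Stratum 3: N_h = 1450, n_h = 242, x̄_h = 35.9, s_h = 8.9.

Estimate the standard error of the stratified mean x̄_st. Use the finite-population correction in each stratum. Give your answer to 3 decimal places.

V̂(x̄_st) = Σ W_h² (1 − n_h/N_h) s_h²/n_h, with W_h = N_h/N and N = 3800:
  stratum 1: (1800/3800)²·(1 − 292/1800)·3.8²/292 = 0.00929589
  stratum 2: (550/3800)²·(1 − 119/550)·9.5²/119 = 0.0124501
  stratum 3: (1450/3800)²·(1 − 242/1450)·8.9²/242 = 0.0397038
V̂(x̄_st) = 0.0614498
SE(x̄_st) = √0.0614498 = 0.247891

SE(x̄_st) ≈ 0.248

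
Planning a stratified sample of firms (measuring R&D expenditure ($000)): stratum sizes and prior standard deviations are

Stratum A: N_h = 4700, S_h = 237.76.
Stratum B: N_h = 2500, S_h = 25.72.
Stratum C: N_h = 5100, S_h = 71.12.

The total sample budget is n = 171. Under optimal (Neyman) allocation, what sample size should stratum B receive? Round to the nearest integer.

Neyman allocation: n_h = n · N_h S_h / Σ N_i S_i, with n = 171.
  stratum A: N_h·S_h = 4700·237.76 = 1117472.00
  stratum B: N_h·S_h = 2500·25.72 = 64300.00
  stratum C: N_h·S_h = 5100·71.12 = 362712.00
Σ N_h S_h = 1544484.00
n for stratum B = 171·64300.00/1544484.00 = 7.119 → 7

7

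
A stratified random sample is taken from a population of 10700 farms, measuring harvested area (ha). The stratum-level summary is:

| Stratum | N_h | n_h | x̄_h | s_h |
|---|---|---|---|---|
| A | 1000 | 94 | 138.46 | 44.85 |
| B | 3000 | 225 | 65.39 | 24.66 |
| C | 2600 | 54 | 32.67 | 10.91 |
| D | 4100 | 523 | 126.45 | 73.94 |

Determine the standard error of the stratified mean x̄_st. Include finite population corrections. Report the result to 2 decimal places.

V̂(x̄_st) = Σ W_h² (1 − n_h/N_h) s_h²/n_h, with W_h = N_h/N and N = 10700:
  stratum A: (1000/10700)²·(1 − 94/1000)·44.85²/94 = 0.169339
  stratum B: (3000/10700)²·(1 − 225/3000)·24.66²/225 = 0.196526
  stratum C: (2600/10700)²·(1 − 54/2600)·10.91²/54 = 0.127444
  stratum D: (4100/10700)²·(1 − 523/4100)·73.94²/523 = 1.33904
V̂(x̄_st) = 1.83235
SE(x̄_st) = √1.83235 = 1.35364

SE(x̄_st) ≈ 1.35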